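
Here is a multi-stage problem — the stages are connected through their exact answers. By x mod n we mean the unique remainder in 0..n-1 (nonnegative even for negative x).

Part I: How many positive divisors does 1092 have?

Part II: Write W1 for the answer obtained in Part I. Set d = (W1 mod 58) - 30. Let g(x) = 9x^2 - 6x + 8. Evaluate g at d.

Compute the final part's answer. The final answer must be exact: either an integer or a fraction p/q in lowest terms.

368

Part I: 1092 = 2^2 * 3 * 7 * 13; number of divisors = (2+1) * (1+1) * (1+1) * (1+1) = 24; answer 24
Part II: W1 = 24; d = -6; 9*(-6)^2 - 6*(-6)^1 + 8 = (324) + (36) + (8) = 368; answer 368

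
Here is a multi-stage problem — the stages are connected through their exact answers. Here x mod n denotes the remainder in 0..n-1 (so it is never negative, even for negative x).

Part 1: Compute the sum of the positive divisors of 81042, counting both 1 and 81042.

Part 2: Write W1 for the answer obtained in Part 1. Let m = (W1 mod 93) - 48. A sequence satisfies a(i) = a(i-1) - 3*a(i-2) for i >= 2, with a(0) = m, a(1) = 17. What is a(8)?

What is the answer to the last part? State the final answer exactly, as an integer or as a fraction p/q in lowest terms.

Part 1: 81042 = 2 * 3 * 13 * 1039; sigma = (1 + 2) * (1 + 3) * (1 + 13) * (1 + 1039) = 3 * 4 * 14 * 1040 = 174720; answer 174720
Part 2: W1 = 174720; m = 18; a(2) = 1*(17) - 3*(18) = -37; iterating: a(2)=-37, a(3)=-88, a(4)=23, a(5)=287, a(6)=218, a(7)=-643, a(8)=-1297; answer -1297

-1297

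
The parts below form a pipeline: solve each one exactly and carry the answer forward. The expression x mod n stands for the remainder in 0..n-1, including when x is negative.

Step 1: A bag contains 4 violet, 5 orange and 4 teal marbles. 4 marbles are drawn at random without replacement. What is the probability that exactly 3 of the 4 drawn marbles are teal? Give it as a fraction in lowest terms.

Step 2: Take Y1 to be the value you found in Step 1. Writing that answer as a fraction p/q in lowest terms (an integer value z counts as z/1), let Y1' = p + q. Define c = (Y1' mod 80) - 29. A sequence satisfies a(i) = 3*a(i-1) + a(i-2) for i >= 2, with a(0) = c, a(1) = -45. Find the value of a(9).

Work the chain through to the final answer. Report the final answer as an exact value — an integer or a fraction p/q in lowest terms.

Step 1: total draws C(13,4) = 715; favorable C(4,3)*C(9,1) = 36; P = 36/715; answer 36/715
Step 2: Y1 = 36/715; threaded value p + q = 751; c = 2; a(2) = 3*(-45) + 1*(2) = -133; iterating: a(2)=-133, a(3)=-444, a(4)=-1465, a(5)=-4839, a(6)=-15982, a(7)=-52785, a(8)=-174337, a(9)=-575796; answer -575796

-575796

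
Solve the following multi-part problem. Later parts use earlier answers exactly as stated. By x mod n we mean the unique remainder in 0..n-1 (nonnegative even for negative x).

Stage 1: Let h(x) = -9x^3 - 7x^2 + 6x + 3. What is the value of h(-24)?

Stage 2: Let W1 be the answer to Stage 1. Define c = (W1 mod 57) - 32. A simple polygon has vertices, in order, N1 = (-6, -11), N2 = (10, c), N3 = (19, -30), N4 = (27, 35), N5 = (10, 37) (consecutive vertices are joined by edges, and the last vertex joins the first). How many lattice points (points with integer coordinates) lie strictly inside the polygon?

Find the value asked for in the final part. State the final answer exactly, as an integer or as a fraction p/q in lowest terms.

1039

Stage 1: -9*(-24)^3 - 7*(-24)^2 + 6*(-24)^1 + 3 = (124416) + (-4032) + (-144) + (3) = 120243; answer 120243
Stage 2: W1 = 120243; c = -2; cross terms: (-6*-2 - 10*-11)=122, (10*-30 - 19*-2)=-262, (19*35 - 27*-30)=1475, (27*37 - 10*35)=649, (10*-11 - -6*37)=112; twice the area = |2096| = 2096; area = 1048; boundary points = 1 + 1 + 1 + 1 + 16 = 20; strictly interior points = area - boundary/2 + 1 = 1039; answer 1039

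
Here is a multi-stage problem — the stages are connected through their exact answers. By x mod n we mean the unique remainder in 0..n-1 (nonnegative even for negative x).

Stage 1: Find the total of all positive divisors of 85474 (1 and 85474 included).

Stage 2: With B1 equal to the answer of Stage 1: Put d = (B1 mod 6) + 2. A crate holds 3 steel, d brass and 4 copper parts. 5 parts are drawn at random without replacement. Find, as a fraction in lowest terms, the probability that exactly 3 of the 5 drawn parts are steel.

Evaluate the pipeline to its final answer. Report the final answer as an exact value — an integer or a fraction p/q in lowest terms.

Stage 1: 85474 = 2 * 42737; sigma = (1 + 2) * (1 + 42737) = 3 * 42738 = 128214; answer 128214
Stage 2: B1 = 128214; d = 2; total draws C(9,5) = 126; favorable C(3,3)*C(6,2) = 15; P = 5/42; answer 5/42

5/42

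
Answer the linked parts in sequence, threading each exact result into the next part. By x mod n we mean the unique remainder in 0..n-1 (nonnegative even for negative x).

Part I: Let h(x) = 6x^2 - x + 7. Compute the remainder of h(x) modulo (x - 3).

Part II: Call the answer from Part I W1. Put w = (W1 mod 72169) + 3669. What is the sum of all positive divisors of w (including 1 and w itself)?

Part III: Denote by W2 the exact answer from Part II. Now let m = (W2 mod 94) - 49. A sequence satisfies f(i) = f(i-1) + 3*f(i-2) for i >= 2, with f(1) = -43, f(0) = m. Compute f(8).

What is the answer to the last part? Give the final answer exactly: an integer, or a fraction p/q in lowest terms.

Part I: remainder = value at the root: 6*(3)^2 - 1*(3)^1 + 7 = (54) + (-3) + (7) = 58; answer 58
Part II: W1 = 58; w = 3727; 3727 is prime, so its only divisors are 1 and 3727; sigma = 1 + 3727 = 3728; answer 3728
Part III: W2 = 3728; m = 13; f(2) = 1*(-43) + 3*(13) = -4; iterating: f(2)=-4, f(3)=-133, f(4)=-145, f(5)=-544, f(6)=-979, f(7)=-2611, f(8)=-5548; answer -5548

-5548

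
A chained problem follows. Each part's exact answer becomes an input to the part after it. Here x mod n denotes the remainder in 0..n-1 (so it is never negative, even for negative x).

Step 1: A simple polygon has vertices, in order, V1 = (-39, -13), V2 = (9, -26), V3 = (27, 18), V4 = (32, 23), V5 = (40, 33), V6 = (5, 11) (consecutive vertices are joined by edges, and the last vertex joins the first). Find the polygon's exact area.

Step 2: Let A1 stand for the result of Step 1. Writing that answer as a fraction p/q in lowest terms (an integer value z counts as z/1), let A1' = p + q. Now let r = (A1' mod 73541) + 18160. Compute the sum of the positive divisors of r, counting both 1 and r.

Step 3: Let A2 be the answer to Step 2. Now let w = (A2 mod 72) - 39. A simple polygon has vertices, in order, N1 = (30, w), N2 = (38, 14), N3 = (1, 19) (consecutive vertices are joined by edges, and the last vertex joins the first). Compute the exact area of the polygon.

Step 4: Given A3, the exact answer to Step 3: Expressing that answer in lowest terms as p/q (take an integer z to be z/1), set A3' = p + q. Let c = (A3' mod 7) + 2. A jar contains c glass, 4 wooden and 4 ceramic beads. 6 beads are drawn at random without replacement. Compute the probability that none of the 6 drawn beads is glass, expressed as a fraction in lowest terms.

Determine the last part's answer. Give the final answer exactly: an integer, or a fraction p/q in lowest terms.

Step 1: cross terms: (-39*-26 - 9*-13)=1131, (9*18 - 27*-26)=864, (27*23 - 32*18)=45, (32*33 - 40*23)=136, (40*11 - 5*33)=275, (5*-13 - -39*11)=364; twice the area = |2815| = 2815; area = 2815/2; answer 2815/2
Step 2: A1 = 2815/2; threaded value p + q = 2817; r = 20977; 20977 = 11 * 1907; sigma = (1 + 11) * (1 + 1907) = 12 * 1908 = 22896; answer 22896
Step 3: A2 = 22896; w = -39; cross terms: (30*14 - 38*-39)=1902, (38*19 - 1*14)=708, (1*-39 - 30*19)=-609; twice the area = |2001| = 2001; area = 2001/2; answer 2001/2
Step 4: A3 = 2001/2; threaded value p + q = 2003; c = 3; total draws C(11,6) = 462; favorable C(8,6) = 28; P = 2/33; answer 2/33

2/33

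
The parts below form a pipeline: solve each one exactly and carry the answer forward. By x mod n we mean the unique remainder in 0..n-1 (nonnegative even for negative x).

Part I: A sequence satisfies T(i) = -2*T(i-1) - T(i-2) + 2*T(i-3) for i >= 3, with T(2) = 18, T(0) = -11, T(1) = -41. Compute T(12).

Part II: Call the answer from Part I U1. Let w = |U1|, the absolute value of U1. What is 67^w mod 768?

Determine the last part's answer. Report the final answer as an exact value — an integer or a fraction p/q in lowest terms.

313

Part I: T(3) = -2*(18) - 1*(-41) + 2*(-11) = -17; iterating: T(3)=-17, T(4)=-66, T(5)=185, T(6)=-338, T(7)=359, T(8)=-10, T(9)=-1015, T(10)=2758, T(11)=-4521, T(12)=4254; answer 4254
Part II: U1 = 4254; w = 4254; squarings mod 768: 67^1=67, 67^2=649, 67^4=337, 67^8=673, 67^16=577, 67^32=385, 67^64=1, 67^128=1, 67^256=1, 67^512=1, 67^1024=1, 67^2048=1, 67^4096=1; 67^4254 = 67^2 * 67^4 * 67^8 * 67^16 * 67^128 * 67^4096 = 313 (mod 768); answer 313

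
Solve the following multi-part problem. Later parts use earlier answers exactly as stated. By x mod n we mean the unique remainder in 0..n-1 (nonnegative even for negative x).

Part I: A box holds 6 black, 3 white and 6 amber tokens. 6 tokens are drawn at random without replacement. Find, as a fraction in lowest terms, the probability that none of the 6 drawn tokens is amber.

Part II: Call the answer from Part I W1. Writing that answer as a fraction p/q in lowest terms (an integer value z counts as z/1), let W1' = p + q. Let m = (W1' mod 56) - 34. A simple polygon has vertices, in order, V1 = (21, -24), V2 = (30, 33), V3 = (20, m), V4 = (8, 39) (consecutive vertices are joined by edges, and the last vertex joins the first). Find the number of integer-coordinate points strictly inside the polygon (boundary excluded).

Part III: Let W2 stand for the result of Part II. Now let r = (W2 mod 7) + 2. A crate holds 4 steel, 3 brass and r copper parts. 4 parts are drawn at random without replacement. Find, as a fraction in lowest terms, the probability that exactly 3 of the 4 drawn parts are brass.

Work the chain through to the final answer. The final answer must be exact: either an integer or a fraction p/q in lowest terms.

Part I: total draws C(15,6) = 5005; favorable C(9,6) = 84; P = 12/715; answer 12/715
Part II: W1 = 12/715; threaded value p + q = 727; m = 21; cross terms: (21*33 - 30*-24)=1413, (30*21 - 20*33)=-30, (20*39 - 8*21)=612, (8*-24 - 21*39)=-1011; twice the area = |984| = 984; area = 492; boundary points = 3 + 2 + 6 + 1 = 12; strictly interior points = area - boundary/2 + 1 = 487; answer 487
Part III: W2 = 487; r = 6; total draws C(13,4) = 715; favorable C(3,3)*C(10,1) = 10; P = 2/143; answer 2/143

2/143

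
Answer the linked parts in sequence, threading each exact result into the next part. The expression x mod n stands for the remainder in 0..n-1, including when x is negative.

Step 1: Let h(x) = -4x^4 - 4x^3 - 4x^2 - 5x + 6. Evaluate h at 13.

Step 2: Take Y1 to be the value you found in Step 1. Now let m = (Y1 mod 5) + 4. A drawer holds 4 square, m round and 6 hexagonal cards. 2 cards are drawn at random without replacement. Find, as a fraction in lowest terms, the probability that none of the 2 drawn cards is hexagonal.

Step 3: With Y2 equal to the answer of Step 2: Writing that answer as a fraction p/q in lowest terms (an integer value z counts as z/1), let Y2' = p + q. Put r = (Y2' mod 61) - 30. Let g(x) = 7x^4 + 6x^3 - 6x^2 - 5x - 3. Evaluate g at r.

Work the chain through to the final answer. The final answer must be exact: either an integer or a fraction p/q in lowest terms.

Step 1: -4*(13)^4 - 4*(13)^3 - 4*(13)^2 - 5*(13)^1 + 6 = (-114244) + (-8788) + (-676) + (-65) + (6) = -123767; answer -123767
Step 2: Y1 = -123767; m = 7; total draws C(17,2) = 136; favorable C(11,2) = 55; P = 55/136; answer 55/136
Step 3: Y2 = 55/136; threaded value p + q = 191; r = -22; 7*(-22)^4 + 6*(-22)^3 - 6*(-22)^2 - 5*(-22)^1 - 3 = (1639792) + (-63888) + (-2904) + (110) + (-3) = 1573107; answer 1573107

1573107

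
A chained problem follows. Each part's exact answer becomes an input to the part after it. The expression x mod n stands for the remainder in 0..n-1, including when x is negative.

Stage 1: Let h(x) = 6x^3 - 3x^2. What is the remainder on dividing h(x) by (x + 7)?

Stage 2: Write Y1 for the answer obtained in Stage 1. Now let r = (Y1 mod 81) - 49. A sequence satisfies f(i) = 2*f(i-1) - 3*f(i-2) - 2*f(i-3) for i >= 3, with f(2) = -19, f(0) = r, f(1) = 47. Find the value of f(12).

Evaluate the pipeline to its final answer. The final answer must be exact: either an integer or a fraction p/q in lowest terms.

Stage 1: remainder = value at the root: 6*(-7)^3 - 3*(-7)^2 = (-2058) + (-147) = -2205; answer -2205
Stage 2: Y1 = -2205; r = 14; f(3) = 2*(-19) - 3*(47) - 2*(14) = -207; iterating: f(3)=-207, f(4)=-451, f(5)=-243, f(6)=1281, f(7)=4193, f(8)=5029, f(9)=-5083, f(10)=-33639, f(11)=-62087, f(12)=-13091; answer -13091

-13091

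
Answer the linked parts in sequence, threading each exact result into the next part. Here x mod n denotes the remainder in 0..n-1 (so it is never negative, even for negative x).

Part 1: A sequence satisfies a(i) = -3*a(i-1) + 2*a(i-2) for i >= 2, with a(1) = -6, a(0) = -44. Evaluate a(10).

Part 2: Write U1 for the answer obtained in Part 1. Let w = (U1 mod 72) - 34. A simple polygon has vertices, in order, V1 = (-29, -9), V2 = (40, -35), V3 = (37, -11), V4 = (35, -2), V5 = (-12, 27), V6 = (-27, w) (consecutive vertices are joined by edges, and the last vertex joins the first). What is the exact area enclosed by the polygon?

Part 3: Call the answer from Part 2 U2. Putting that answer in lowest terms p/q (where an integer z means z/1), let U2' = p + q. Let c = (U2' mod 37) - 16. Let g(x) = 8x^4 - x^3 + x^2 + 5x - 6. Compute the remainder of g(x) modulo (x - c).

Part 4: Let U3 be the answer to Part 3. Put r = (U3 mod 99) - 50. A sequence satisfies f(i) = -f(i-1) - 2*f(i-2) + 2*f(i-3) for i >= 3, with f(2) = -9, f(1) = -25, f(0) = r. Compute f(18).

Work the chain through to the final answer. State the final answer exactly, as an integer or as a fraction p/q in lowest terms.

Part 1: a(2) = -3*(-6) + 2*(-44) = -70; iterating: a(2)=-70, a(3)=198, a(4)=-734, a(5)=2598, a(6)=-9262, a(7)=32982, a(8)=-117470, a(9)=418374, a(10)=-1490062; answer -1490062
Part 2: U1 = -1490062; w = 16; cross terms: (-29*-35 - 40*-9)=1375, (40*-11 - 37*-35)=855, (37*-2 - 35*-11)=311, (35*27 - -12*-2)=921, (-12*16 - -27*27)=537, (-27*-9 - -29*16)=707; twice the area = |4706| = 4706; area = 2353; answer 2353
Part 3: U2 = 2353; threaded value p + q = 2354; c = 7; remainder = value at the root: 8*(7)^4 - 1*(7)^3 + 1*(7)^2 + 5*(7)^1 - 6 = (19208) + (-343) + (49) + (35) + (-6) = 18943; answer 18943
Part 4: U3 = 18943; r = -16; f(3) = -1*(-9) - 2*(-25) + 2*(-16) = 27; iterating: f(3)=27, f(4)=-59, f(5)=-13, f(6)=185, f(7)=-277, f(8)=-119, f(9)=1043, f(10)=-1359, f(11)=-965, f(12)=5769, f(13)=-6557, f(14)=-6911, f(15)=31563, f(16)=-30855, f(17)=-46093, f(18)=170929; answer 170929

170929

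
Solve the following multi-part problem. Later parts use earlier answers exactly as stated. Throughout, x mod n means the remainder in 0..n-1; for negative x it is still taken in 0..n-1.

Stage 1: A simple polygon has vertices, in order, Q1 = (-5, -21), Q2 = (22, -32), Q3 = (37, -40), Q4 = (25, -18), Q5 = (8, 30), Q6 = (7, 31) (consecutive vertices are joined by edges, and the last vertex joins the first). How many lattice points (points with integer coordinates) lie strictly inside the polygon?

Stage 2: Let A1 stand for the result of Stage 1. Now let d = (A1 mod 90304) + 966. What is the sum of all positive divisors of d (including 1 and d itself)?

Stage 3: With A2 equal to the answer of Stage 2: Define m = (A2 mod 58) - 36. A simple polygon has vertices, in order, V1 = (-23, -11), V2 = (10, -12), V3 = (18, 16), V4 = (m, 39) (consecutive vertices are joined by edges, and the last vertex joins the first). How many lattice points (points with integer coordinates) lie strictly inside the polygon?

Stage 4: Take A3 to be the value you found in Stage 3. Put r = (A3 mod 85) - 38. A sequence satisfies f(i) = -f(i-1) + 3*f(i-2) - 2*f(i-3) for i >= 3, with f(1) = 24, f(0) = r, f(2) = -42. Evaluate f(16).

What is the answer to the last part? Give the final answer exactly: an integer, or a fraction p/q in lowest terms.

Stage 1: cross terms: (-5*-32 - 22*-21)=622, (22*-40 - 37*-32)=304, (37*-18 - 25*-40)=334, (25*30 - 8*-18)=894, (8*31 - 7*30)=38, (7*-21 - -5*31)=8; twice the area = |2200| = 2200; area = 1100; boundary points = 1 + 1 + 2 + 1 + 1 + 4 = 10; strictly interior points = area - boundary/2 + 1 = 1096; answer 1096
Stage 2: A1 = 1096; d = 2062; 2062 = 2 * 1031; sigma = (1 + 2) * (1 + 1031) = 3 * 1032 = 3096; answer 3096
Stage 3: A2 = 3096; m = -14; cross terms: (-23*-12 - 10*-11)=386, (10*16 - 18*-12)=376, (18*39 - -14*16)=926, (-14*-11 - -23*39)=1051; twice the area = |2739| = 2739; area = 2739/2; boundary points = 1 + 4 + 1 + 1 = 7; strictly interior points = area - boundary/2 + 1 = 1367; answer 1367
Stage 4: A3 = 1367; r = -31; f(3) = -1*(-42) + 3*(24) - 2*(-31) = 176; iterating: f(3)=176, f(4)=-350, f(5)=962, f(6)=-2364, f(7)=5950, f(8)=-14966, f(9)=37544, f(10)=-94342, f(11)=236906, f(12)=-595020, f(13)=1494422, f(14)=-3753294, f(15)=9426600, f(16)=-23675326; answer -23675326

-23675326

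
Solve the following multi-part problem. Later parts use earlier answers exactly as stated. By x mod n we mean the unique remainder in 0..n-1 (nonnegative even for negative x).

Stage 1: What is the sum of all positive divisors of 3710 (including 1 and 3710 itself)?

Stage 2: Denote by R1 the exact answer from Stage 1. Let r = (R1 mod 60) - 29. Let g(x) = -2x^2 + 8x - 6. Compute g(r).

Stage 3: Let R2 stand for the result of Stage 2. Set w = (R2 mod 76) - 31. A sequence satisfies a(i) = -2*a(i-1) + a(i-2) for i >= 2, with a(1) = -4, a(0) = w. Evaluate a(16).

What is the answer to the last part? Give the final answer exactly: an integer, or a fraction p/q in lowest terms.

1298253

Stage 1: 3710 = 2 * 5 * 7 * 53; sigma = (1 + 2) * (1 + 5) * (1 + 7) * (1 + 53) = 3 * 6 * 8 * 54 = 7776; answer 7776
Stage 2: R1 = 7776; r = 7; -2*(7)^2 + 8*(7)^1 - 6 = (-98) + (56) + (-6) = -48; answer -48
Stage 3: R2 = -48; w = -3; a(2) = -2*(-4) + 1*(-3) = 5; iterating: a(2)=5, a(3)=-14, a(4)=33, a(5)=-80, a(6)=193, a(7)=-466, a(8)=1125, a(9)=-2716, a(10)=6557, a(11)=-15830, a(12)=38217, a(13)=-92264, a(14)=222745, a(15)=-537754, a(16)=1298253; answer 1298253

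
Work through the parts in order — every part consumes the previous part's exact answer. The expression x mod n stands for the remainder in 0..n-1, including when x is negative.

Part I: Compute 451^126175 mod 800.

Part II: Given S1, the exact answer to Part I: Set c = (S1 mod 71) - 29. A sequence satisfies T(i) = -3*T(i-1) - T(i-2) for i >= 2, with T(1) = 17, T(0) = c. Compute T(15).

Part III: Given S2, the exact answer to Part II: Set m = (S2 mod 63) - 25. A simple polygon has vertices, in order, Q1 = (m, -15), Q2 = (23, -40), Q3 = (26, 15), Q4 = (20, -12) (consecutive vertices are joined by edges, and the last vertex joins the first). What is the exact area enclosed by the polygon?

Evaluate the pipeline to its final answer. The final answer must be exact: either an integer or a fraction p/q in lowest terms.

Part I: squarings mod 800: 451^1=451, 451^2=201, 451^4=401, 451^8=1, 451^16=1, 451^32=1, 451^64=1, 451^128=1, 451^256=1, 451^512=1, 451^1024=1, 451^2048=1, 451^4096=1, 451^8192=1, 451^16384=1, 451^32768=1, 451^65536=1; 451^126175 = 451^1 * 451^2 * 451^4 * 451^8 * 451^16 * 451^64 * 451^128 * 451^1024 * 451^2048 * 451^8192 * 451^16384 * 451^32768 * 451^65536 = 651 (mod 800); answer 651
Part II: S1 = 651; c = -17; T(2) = -3*(17) - 1*(-17) = -34; iterating: T(2)=-34, T(3)=85, T(4)=-221, T(5)=578, T(6)=-1513, T(7)=3961, T(8)=-10370, T(9)=27149, T(10)=-71077, T(11)=186082, T(12)=-487169, T(13)=1275425, T(14)=-3339106, T(15)=8741893; answer 8741893
Part III: S2 = 8741893; m = -12; cross terms: (-12*-40 - 23*-15)=825, (23*15 - 26*-40)=1385, (26*-12 - 20*15)=-612, (20*-15 - -12*-12)=-444; twice the area = |1154| = 1154; area = 577; answer 577

577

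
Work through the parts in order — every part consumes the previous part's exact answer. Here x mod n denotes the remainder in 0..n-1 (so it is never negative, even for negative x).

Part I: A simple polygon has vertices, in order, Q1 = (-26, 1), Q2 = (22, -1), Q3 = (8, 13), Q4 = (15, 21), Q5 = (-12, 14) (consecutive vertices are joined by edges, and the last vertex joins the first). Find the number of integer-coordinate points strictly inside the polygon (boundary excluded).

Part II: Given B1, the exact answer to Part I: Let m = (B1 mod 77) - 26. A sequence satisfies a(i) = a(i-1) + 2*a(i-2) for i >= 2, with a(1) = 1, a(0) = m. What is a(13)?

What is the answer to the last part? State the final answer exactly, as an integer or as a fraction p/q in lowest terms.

128311

Part I: cross terms: (-26*-1 - 22*1)=4, (22*13 - 8*-1)=294, (8*21 - 15*13)=-27, (15*14 - -12*21)=462, (-12*1 - -26*14)=352; twice the area = |1085| = 1085; area = 1085/2; boundary points = 2 + 14 + 1 + 1 + 1 = 19; strictly interior points = area - boundary/2 + 1 = 534; answer 534
Part II: B1 = 534; m = 46; a(2) = 1*(1) + 2*(46) = 93; iterating: a(2)=93, a(3)=95, a(4)=281, a(5)=471, a(6)=1033, a(7)=1975, a(8)=4041, a(9)=7991, a(10)=16073, a(11)=32055, a(12)=64201, a(13)=128311; answer 128311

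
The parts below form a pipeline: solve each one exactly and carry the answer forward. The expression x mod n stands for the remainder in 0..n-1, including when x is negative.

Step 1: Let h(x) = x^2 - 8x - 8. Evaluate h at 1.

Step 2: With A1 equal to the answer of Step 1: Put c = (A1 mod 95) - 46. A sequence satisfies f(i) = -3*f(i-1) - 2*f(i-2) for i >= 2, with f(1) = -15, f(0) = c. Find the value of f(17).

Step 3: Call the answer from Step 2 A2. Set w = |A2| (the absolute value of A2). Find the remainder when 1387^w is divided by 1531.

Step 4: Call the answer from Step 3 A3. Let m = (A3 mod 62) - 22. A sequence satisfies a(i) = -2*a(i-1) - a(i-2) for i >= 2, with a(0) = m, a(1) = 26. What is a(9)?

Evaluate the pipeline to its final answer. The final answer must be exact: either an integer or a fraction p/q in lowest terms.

Step 1: 1*(1)^2 - 8*(1)^1 - 8 = (1) + (-8) + (-8) = -15; answer -15
Step 2: A1 = -15; c = 34; f(2) = -3*(-15) - 2*(34) = -23; iterating: f(2)=-23, f(3)=99, f(4)=-251, f(5)=555, f(6)=-1163, f(7)=2379, f(8)=-4811, f(9)=9675, f(10)=-19403, f(11)=38859, f(12)=-77771, f(13)=155595, f(14)=-311243, f(15)=622539, f(16)=-1245131, f(17)=2490315; answer 2490315
Step 3: A2 = 2490315; w = 2490315; squarings mod 1531: 1387^1=1387, 1387^2=833, 1387^4=346, 1387^8=298, 1387^16=6, 1387^32=36, 1387^64=1296, 1387^128=109, 1387^256=1164, 1387^512=1492, 1387^1024=1521, 1387^2048=100, 1387^4096=814, 1387^8192=1204, 1387^16384=1290, 1387^32768=1434, 1387^65536=223, 1387^131072=737, 1387^262144=1195, 1387^524288=1133, 1387^1048576=711, 1387^2097152=291; 1387^2490315 = 1387^1 * 1387^2 * 1387^8 * 1387^64 * 1387^128 * 1387^256 * 1387^512 * 1387^1024 * 1387^2048 * 1387^4096 * 1387^8192 * 1387^16384 * 1387^32768 * 1387^65536 * 1387^262144 * 1387^2097152 = 1337 (mod 1531); answer 1337
Step 4: A3 = 1337; m = 13; a(2) = -2*(26) - 1*(13) = -65; iterating: a(2)=-65, a(3)=104, a(4)=-143, a(5)=182, a(6)=-221, a(7)=260, a(8)=-299, a(9)=338; answer 338

338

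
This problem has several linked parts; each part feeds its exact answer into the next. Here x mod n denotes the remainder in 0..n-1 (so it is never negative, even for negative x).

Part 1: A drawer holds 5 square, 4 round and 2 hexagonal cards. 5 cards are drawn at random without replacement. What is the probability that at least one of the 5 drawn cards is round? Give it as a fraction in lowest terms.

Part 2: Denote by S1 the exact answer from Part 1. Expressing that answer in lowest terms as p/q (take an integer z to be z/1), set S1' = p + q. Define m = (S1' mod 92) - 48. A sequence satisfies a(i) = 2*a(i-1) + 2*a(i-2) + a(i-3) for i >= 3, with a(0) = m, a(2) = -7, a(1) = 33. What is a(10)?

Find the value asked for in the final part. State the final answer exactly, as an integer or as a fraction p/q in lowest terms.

57593

Part 1: total draws C(11,5) = 462; complement C(7,5) = 21; favorable 462 - 21 = 441; P = 21/22; answer 21/22
Part 2: S1 = 21/22; threaded value p + q = 43; m = -5; a(3) = 2*(-7) + 2*(33) + 1*(-5) = 47; iterating: a(3)=47, a(4)=113, a(5)=313, a(6)=899, a(7)=2537, a(8)=7185, a(9)=20343, a(10)=57593; answer 57593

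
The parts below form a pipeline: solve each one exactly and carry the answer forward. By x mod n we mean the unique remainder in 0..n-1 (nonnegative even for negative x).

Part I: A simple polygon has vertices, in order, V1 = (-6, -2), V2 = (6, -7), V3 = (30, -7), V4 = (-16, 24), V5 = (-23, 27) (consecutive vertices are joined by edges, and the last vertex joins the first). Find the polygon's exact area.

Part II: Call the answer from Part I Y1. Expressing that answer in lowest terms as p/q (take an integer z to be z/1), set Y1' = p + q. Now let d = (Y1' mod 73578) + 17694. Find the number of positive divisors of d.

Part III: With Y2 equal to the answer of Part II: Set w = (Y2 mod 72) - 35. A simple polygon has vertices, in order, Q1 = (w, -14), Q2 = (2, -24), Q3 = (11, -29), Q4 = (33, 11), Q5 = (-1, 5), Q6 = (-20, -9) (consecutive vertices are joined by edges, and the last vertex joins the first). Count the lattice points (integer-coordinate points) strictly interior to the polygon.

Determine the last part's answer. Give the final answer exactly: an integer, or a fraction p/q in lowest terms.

Part I: cross terms: (-6*-7 - 6*-2)=54, (6*-7 - 30*-7)=168, (30*24 - -16*-7)=608, (-16*27 - -23*24)=120, (-23*-2 - -6*27)=208; twice the area = |1158| = 1158; area = 579; answer 579
Part II: Y1 = 579; threaded value p + q = 580; d = 18274; 18274 = 2 * 9137; number of divisors = (1+1) * (1+1) = 4; answer 4
Part III: Y2 = 4; w = -31; cross terms: (-31*-24 - 2*-14)=772, (2*-29 - 11*-24)=206, (11*11 - 33*-29)=1078, (33*5 - -1*11)=176, (-1*-9 - -20*5)=109, (-20*-14 - -31*-9)=1; twice the area = |2342| = 2342; area = 1171; boundary points = 1 + 1 + 2 + 2 + 1 + 1 = 8; strictly interior points = area - boundary/2 + 1 = 1168; answer 1168

1168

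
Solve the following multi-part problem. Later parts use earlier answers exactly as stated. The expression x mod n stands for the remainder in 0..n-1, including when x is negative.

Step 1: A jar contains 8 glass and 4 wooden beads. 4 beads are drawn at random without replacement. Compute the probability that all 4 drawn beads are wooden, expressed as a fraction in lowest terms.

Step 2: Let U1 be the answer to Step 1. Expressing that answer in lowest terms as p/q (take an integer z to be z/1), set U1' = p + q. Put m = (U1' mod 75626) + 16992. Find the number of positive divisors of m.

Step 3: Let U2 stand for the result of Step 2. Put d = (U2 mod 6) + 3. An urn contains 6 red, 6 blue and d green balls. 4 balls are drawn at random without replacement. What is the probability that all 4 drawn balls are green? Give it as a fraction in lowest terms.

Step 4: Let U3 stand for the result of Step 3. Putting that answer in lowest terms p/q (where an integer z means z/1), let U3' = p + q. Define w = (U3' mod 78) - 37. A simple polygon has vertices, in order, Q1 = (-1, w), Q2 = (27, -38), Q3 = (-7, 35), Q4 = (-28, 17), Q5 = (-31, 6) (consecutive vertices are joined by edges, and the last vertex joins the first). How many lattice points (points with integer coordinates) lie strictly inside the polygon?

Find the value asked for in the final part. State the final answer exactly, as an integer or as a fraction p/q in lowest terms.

1721

Step 1: total draws C(12,4) = 495; favorable C(4,4) = 1; P = 1/495; answer 1/495
Step 2: U1 = 1/495; threaded value p + q = 496; m = 17488; 17488 = 2^4 * 1093; number of divisors = (4+1) * (1+1) = 10; answer 10
Step 3: U2 = 10; d = 7; total draws C(19,4) = 3876; favorable C(7,4) = 35; P = 35/3876; answer 35/3876
Step 4: U3 = 35/3876; threaded value p + q = 3911; w = -26; cross terms: (-1*-38 - 27*-26)=740, (27*35 - -7*-38)=679, (-7*17 - -28*35)=861, (-28*6 - -31*17)=359, (-31*-26 - -1*6)=812; twice the area = |3451| = 3451; area = 3451/2; boundary points = 4 + 1 + 3 + 1 + 2 = 11; strictly interior points = area - boundary/2 + 1 = 1721; answer 1721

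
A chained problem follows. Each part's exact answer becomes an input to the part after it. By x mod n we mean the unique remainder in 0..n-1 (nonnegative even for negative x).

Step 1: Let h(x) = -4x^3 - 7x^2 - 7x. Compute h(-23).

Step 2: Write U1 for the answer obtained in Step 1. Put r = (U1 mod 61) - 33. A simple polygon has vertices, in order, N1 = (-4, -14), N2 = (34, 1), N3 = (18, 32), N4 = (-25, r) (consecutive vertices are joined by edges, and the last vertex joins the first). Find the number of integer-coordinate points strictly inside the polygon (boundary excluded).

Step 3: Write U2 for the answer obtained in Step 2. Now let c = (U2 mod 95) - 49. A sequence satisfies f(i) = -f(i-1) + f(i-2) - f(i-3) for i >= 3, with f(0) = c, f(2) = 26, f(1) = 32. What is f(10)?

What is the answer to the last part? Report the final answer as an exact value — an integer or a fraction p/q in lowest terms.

Step 1: -4*(-23)^3 - 7*(-23)^2 - 7*(-23)^1 = (48668) + (-3703) + (161) = 45126; answer 45126
Step 2: U1 = 45126; r = 14; cross terms: (-4*1 - 34*-14)=472, (34*32 - 18*1)=1070, (18*14 - -25*32)=1052, (-25*-14 - -4*14)=406; twice the area = |3000| = 3000; area = 1500; boundary points = 1 + 1 + 1 + 7 = 10; strictly interior points = area - boundary/2 + 1 = 1496; answer 1496
Step 3: U2 = 1496; c = 22; f(3) = -1*(26) + 1*(32) - 1*(22) = -16; iterating: f(3)=-16, f(4)=10, f(5)=-52, f(6)=78, f(7)=-140, f(8)=270, f(9)=-488, f(10)=898; answer 898

898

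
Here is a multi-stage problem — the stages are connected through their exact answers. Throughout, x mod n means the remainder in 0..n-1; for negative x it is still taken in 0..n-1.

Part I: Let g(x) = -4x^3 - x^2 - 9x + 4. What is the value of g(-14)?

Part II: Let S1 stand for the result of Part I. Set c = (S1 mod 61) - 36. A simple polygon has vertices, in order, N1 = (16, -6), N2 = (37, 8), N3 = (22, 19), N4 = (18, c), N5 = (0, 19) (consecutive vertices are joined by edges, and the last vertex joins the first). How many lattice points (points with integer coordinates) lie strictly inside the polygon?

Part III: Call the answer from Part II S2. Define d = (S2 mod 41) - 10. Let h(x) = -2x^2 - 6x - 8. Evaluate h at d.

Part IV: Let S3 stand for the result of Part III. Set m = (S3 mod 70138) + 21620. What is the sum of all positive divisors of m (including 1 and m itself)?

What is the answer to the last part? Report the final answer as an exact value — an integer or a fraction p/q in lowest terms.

157296

Part I: -4*(-14)^3 - 1*(-14)^2 - 9*(-14)^1 + 4 = (10976) + (-196) + (126) + (4) = 10910; answer 10910
Part II: S1 = 10910; c = 16; cross terms: (16*8 - 37*-6)=350, (37*19 - 22*8)=527, (22*16 - 18*19)=10, (18*19 - 0*16)=342, (0*-6 - 16*19)=-304; twice the area = |925| = 925; area = 925/2; boundary points = 7 + 1 + 1 + 3 + 1 = 13; strictly interior points = area - boundary/2 + 1 = 457; answer 457
Part III: S2 = 457; d = -4; -2*(-4)^2 - 6*(-4)^1 - 8 = (-32) + (24) + (-8) = -16; answer -16
Part IV: S3 = -16; m = 91742; 91742 = 2 * 7 * 6553; sigma = (1 + 2) * (1 + 7) * (1 + 6553) = 3 * 8 * 6554 = 157296; answer 157296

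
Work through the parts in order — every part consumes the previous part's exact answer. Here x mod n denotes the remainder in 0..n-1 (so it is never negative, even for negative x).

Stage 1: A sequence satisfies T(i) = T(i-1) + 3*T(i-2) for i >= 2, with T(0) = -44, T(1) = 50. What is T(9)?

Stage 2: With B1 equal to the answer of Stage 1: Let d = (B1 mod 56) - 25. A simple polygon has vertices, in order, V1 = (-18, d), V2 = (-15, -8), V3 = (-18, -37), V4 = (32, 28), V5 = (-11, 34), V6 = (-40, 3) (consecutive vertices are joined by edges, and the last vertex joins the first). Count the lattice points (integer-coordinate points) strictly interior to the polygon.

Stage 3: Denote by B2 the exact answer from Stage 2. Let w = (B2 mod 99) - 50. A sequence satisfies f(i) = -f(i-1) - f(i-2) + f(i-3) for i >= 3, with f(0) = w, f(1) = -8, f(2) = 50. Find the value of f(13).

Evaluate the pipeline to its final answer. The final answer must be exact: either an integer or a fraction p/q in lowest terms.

Stage 1: T(2) = 1*(50) + 3*(-44) = -82; iterating: T(2)=-82, T(3)=68, T(4)=-178, T(5)=26, T(6)=-508, T(7)=-430, T(8)=-1954, T(9)=-3244; answer -3244
Stage 2: B1 = -3244; d = -21; cross terms: (-18*-8 - -15*-21)=-171, (-15*-37 - -18*-8)=411, (-18*28 - 32*-37)=680, (32*34 - -11*28)=1396, (-11*3 - -40*34)=1327, (-40*-21 - -18*3)=894; twice the area = |4537| = 4537; area = 4537/2; boundary points = 1 + 1 + 5 + 1 + 1 + 2 = 11; strictly interior points = area - boundary/2 + 1 = 2264; answer 2264
Stage 3: B2 = 2264; w = 36; f(3) = -1*(50) - 1*(-8) + 1*(36) = -6; iterating: f(3)=-6, f(4)=-52, f(5)=108, f(6)=-62, f(7)=-98, f(8)=268, f(9)=-232, f(10)=-134, f(11)=634, f(12)=-732, f(13)=-36; answer -36

-36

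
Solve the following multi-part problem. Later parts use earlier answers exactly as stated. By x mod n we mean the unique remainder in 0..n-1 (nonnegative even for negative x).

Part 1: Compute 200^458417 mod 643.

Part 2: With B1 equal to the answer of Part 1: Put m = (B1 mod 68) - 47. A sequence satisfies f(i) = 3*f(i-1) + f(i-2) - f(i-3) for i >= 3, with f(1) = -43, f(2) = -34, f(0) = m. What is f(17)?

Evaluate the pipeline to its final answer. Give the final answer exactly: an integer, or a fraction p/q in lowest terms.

-1223436483

Part 1: squarings mod 643: 200^1=200, 200^2=134, 200^4=595, 200^8=375, 200^16=451, 200^32=213, 200^64=359, 200^128=281, 200^256=515, 200^512=309, 200^1024=317, 200^2048=181, 200^4096=611, 200^8192=381, 200^16384=486, 200^32768=215, 200^65536=572, 200^131072=540, 200^262144=321; 200^458417 = 200^1 * 200^16 * 200^32 * 200^128 * 200^512 * 200^1024 * 200^2048 * 200^4096 * 200^8192 * 200^16384 * 200^32768 * 200^131072 * 200^262144 = 77 (mod 643); answer 77
Part 2: B1 = 77; m = -38; f(3) = 3*(-34) + 1*(-43) - 1*(-38) = -107; iterating: f(3)=-107, f(4)=-312, f(5)=-1009, f(6)=-3232, f(7)=-10393, f(8)=-33402, f(9)=-107367, f(10)=-345110, f(11)=-1109295, f(12)=-3565628, f(13)=-11461069, f(14)=-36839540, f(15)=-118414061, f(16)=-380620654, f(17)=-1223436483; answer -1223436483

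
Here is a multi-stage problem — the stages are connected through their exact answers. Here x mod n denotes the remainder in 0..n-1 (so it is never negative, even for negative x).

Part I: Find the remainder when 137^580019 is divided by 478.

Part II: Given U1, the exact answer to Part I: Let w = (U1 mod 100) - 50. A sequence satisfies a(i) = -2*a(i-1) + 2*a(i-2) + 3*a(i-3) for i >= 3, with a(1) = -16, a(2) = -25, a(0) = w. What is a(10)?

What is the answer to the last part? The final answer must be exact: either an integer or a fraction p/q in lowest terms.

Part I: squarings mod 478: 137^1=137, 137^2=127, 137^4=355, 137^8=311, 137^16=165, 137^32=457, 137^64=441, 137^128=413, 137^256=401, 137^512=193, 137^1024=443, 137^2048=269, 137^4096=183, 137^8192=29, 137^16384=363, 137^32768=319, 137^65536=425, 137^131072=419, 137^262144=135, 137^524288=61; 137^580019 = 137^1 * 137^2 * 137^16 * 137^32 * 137^128 * 137^256 * 137^2048 * 137^4096 * 137^16384 * 137^32768 * 137^524288 = 131 (mod 478); answer 131
Part II: U1 = 131; w = -19; a(3) = -2*(-25) + 2*(-16) + 3*(-19) = -39; iterating: a(3)=-39, a(4)=-20, a(5)=-113, a(6)=69, a(7)=-424, a(8)=647, a(9)=-1935, a(10)=3892; answer 3892

3892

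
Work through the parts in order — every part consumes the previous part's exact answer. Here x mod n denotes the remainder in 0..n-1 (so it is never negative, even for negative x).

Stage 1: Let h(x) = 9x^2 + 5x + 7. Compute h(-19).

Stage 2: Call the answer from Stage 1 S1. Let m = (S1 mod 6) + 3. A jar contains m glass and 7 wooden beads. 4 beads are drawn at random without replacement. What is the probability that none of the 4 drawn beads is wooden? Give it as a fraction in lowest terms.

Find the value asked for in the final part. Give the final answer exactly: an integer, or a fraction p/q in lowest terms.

Stage 1: 9*(-19)^2 + 5*(-19)^1 + 7 = (3249) + (-95) + (7) = 3161; answer 3161
Stage 2: S1 = 3161; m = 8; total draws C(15,4) = 1365; favorable C(8,4) = 70; P = 2/39; answer 2/39

2/39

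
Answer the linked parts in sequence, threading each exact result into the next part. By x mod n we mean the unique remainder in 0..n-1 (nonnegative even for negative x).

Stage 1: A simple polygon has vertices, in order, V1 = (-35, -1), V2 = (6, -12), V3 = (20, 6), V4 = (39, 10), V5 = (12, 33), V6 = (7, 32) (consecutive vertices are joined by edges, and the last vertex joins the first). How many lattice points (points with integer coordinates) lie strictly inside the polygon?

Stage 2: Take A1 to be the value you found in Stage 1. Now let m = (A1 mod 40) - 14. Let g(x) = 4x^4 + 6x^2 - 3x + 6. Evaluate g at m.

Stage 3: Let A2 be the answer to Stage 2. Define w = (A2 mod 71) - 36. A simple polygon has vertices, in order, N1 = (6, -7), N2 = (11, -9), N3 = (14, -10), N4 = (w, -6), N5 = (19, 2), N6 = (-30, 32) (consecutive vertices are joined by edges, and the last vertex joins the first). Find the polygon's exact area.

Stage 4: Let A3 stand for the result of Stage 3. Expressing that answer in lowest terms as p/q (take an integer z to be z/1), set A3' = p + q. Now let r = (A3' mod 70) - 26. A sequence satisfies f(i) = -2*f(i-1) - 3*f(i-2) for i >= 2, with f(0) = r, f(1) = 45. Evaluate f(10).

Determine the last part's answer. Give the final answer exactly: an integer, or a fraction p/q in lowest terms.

-105

Stage 1: cross terms: (-35*-12 - 6*-1)=426, (6*6 - 20*-12)=276, (20*10 - 39*6)=-34, (39*33 - 12*10)=1167, (12*32 - 7*33)=153, (7*-1 - -35*32)=1113; twice the area = |3101| = 3101; area = 3101/2; boundary points = 1 + 2 + 1 + 1 + 1 + 3 = 9; strictly interior points = area - boundary/2 + 1 = 1547; answer 1547
Stage 2: A1 = 1547; m = 13; 4*(13)^4 + 6*(13)^2 - 3*(13)^1 + 6 = (114244) + (1014) + (-39) + (6) = 115225; answer 115225
Stage 3: A2 = 115225; w = 27; cross terms: (6*-9 - 11*-7)=23, (11*-10 - 14*-9)=16, (14*-6 - 27*-10)=186, (27*2 - 19*-6)=168, (19*32 - -30*2)=668, (-30*-7 - 6*32)=18; twice the area = |1079| = 1079; area = 1079/2; answer 1079/2
Stage 4: A3 = 1079/2; threaded value p + q = 1081; r = 5; f(2) = -2*(45) - 3*(5) = -105; iterating: f(2)=-105, f(3)=75, f(4)=165, f(5)=-555, f(6)=615, f(7)=435, f(8)=-2715, f(9)=4125, f(10)=-105; answer -105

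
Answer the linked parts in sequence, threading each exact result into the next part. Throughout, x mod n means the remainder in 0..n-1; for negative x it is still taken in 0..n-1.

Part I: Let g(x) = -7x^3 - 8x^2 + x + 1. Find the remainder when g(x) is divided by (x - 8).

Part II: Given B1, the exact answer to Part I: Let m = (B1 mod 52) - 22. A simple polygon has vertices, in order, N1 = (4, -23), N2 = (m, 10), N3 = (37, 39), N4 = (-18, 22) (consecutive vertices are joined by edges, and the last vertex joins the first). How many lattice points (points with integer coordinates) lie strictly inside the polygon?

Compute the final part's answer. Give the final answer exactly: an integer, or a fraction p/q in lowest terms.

Part I: remainder = value at the root: -7*(8)^3 - 8*(8)^2 + 1*(8)^1 + 1 = (-3584) + (-512) + (8) + (1) = -4087; answer -4087
Part II: B1 = -4087; m = -1; cross terms: (4*10 - -1*-23)=17, (-1*39 - 37*10)=-409, (37*22 - -18*39)=1516, (-18*-23 - 4*22)=326; twice the area = |1450| = 1450; area = 725; boundary points = 1 + 1 + 1 + 1 = 4; strictly interior points = area - boundary/2 + 1 = 724; answer 724

724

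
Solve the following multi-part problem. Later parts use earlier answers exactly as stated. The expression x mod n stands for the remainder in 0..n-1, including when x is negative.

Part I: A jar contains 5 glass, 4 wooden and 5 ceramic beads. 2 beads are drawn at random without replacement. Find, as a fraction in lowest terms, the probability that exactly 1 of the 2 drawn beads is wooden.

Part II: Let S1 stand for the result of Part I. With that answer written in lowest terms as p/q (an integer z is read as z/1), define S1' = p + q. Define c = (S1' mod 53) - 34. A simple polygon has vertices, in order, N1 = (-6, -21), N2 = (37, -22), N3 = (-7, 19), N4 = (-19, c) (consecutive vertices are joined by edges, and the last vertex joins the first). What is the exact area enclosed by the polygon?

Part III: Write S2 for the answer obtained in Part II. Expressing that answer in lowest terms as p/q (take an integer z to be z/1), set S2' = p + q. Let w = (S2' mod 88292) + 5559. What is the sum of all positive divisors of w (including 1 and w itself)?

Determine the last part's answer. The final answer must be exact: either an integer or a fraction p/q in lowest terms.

Part I: total draws C(14,2) = 91; favorable C(4,1)*C(10,1) = 40; P = 40/91; answer 40/91
Part II: S1 = 40/91; threaded value p + q = 131; c = -9; cross terms: (-6*-22 - 37*-21)=909, (37*19 - -7*-22)=549, (-7*-9 - -19*19)=424, (-19*-21 - -6*-9)=345; twice the area = |2227| = 2227; area = 2227/2; answer 2227/2
Part III: S2 = 2227/2; threaded value p + q = 2229; w = 7788; 7788 = 2^2 * 3 * 11 * 59; sigma = (1 + 2 + 4) * (1 + 3) * (1 + 11) * (1 + 59) = 7 * 4 * 12 * 60 = 20160; answer 20160

20160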